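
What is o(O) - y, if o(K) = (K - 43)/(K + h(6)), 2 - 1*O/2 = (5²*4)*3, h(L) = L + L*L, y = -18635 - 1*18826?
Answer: 20754033/554 ≈ 37462.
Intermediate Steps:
y = -37461 (y = -18635 - 18826 = -37461)
h(L) = L + L²
O = -596 (O = 4 - 2*5²*4*3 = 4 - 2*25*4*3 = 4 - 200*3 = 4 - 2*300 = 4 - 600 = -596)
o(K) = (-43 + K)/(42 + K) (o(K) = (K - 43)/(K + 6*(1 + 6)) = (-43 + K)/(K + 6*7) = (-43 + K)/(K + 42) = (-43 + K)/(42 + K))
o(O) - y = (-43 - 596)/(42 - 596) - 1*(-37461) = -639/(-554) + 37461 = -1/554*(-639) + 37461 = 639/554 + 37461 = 20754033/554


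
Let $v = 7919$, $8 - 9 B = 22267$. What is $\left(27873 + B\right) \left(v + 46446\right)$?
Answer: $\frac{12427730270}{9} \approx 1.3809 \cdot 10^{9}$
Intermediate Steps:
$B = - \frac{22259}{9}$ ($B = \frac{8}{9} - \frac{22267}{9} = - \frac{22259}{9} \approx -2473.2$)
$\left(27873 + B\right) \left(v + 46446\right) = \left(27873 - \frac{22259}{9}\right) \left(7919 + 46446\right) = \frac{228598}{9} \cdot 54365 = \frac{12427730270}{9}$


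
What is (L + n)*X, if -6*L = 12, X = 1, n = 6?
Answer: 4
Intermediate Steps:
L = -2 (L = -⅙*12 = -2)
(L + n)*X = (-2 + 6)*1 = 4*1 = 4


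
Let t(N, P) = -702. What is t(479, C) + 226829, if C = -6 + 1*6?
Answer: 226127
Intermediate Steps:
C = 0 (C = -6 + 6 = 0)
t(479, C) + 226829 = -702 + 226829 = 226127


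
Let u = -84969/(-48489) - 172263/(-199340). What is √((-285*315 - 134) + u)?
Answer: I*√233326136996162081342555/1610966210 ≈ 299.84*I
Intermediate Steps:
u = 8430193689/3221932420 (u = -84969*(-1/48489) - 172263*(-1/199340) = 28323/16163 + 172263/199340 = 8430193689/3221932420 ≈ 2.6165)
√((-285*315 - 134) + u) = √((-285*315 - 134) + 8430193689/3221932420) = √((-89775 - 134) + 8430193689/3221932420) = √(-89909 + 8430193689/3221932420) = √(-289672291756091/3221932420) = I*√233326136996162081342555/1610966210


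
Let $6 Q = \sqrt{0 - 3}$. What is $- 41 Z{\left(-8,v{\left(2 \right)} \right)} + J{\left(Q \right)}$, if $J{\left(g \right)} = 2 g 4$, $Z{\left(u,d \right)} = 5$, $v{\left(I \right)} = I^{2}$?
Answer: $-205 + \frac{4 i \sqrt{3}}{3} \approx -205.0 + 2.3094 i$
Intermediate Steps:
$Q = \frac{i \sqrt{3}}{6}$ ($Q = \frac{\sqrt{0 - 3}}{6} = \frac{\sqrt{-3}}{6} = \frac{i \sqrt{3}}{6} \approx 0.28868 i$)
$J{\left(g \right)} = 8 g$
$- 41 Z{\left(-8,v{\left(2 \right)} \right)} + J{\left(Q \right)} = \left(-41\right) 5 + 8 \frac{i \sqrt{3}}{6} = -205 + \frac{4 i \sqrt{3}}{3}$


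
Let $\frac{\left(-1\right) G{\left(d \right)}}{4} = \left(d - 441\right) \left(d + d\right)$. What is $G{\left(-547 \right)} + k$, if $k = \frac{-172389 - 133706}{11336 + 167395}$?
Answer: $- \frac{772741639823}{178731} \approx -4.3235 \cdot 10^{6}$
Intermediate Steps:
$G{\left(d \right)} = - 8 d \left(-441 + d\right)$ ($G{\left(d \right)} = - 4 \left(d - 441\right) \left(d + d\right) = - 4 \left(-441 + d\right) 2 d = - 4 \cdot 2 d \left(-441 + d\right) = - 8 d \left(-441 + d\right)$)
$k = - \frac{306095}{178731} \approx -1.7126$
$G{\left(-547 \right)} + k = 8 \left(-547\right) \left(441 - -547\right) - \frac{306095}{178731} = 8 \left(-547\right) \left(441 + 547\right) - \frac{306095}{178731} = 8 \left(-547\right) 988 - \frac{306095}{178731} = -4323488 - \frac{306095}{178731} = - \frac{772741639823}{178731}$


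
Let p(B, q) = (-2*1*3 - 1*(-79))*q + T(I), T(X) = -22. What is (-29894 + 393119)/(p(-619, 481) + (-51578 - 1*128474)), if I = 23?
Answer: -363225/144961 ≈ -2.5057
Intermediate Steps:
p(B, q) = -22 + 73*q (p(B, q) = (-2*1*3 - 1*(-79))*q - 22 = (-2*3 + 79)*q - 22 = (-6 + 79)*q - 22 = 73*q - 22 = -22 + 73*q)
(-29894 + 393119)/(p(-619, 481) + (-51578 - 1*128474)) = (-29894 + 393119)/((-22 + 73*481) + (-51578 - 1*128474)) = 363225/((-22 + 35113) + (-51578 - 128474)) = 363225/(35091 - 180052) = 363225/(-144961) = 363225*(-1/144961) = -363225/144961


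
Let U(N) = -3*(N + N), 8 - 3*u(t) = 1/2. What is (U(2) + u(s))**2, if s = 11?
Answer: 361/4 ≈ 90.250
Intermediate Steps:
u(t) = 5/2 (u(t) = 8/3 - 1/3/2 = 8/3 - 1/3*1/2 = 8/3 - 1/6 = 5/2)
U(N) = -6*N
(U(2) + u(s))**2 = (-6*2 + 5/2)**2 = (-12 + 5/2)**2 = (-19/2)**2 = 361/4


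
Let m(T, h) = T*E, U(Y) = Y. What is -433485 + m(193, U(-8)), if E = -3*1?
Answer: -434064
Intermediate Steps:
E = -3
m(T, h) = -3*T (m(T, h) = T*(-3) = -3*T)
-433485 + m(193, U(-8)) = -433485 - 3*193 = -433485 - 579 = -434064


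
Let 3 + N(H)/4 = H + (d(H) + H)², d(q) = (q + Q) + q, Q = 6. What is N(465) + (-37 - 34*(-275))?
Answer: 7862365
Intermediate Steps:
d(q) = 6 + 2*q (d(q) = (q + 6) + q = (6 + q) + q = 6 + 2*q)
N(H) = -12 + 4*H + 4*(6 + 3*H)² (N(H) = -12 + 4*(H + ((6 + 2*H) + H)²) = -12 + 4*(H + (6 + 3*H)²) = -12 + (4*H + 4*(6 + 3*H)²) = -12 + 4*H + 4*(6 + 3*H)²)
N(465) + (-37 - 34*(-275)) = (132 + 36*465² + 148*465) + (-37 - 34*(-275)) = (132 + 36*216225 + 68820) + (-37 + 9350) = (132 + 7784100 + 68820) + 9313 = 7853052 + 9313 = 7862365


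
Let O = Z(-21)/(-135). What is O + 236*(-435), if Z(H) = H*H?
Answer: -1539949/15 ≈ -1.0266e+5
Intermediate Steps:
Z(H) = H²
O = -49/15 (O = (-21)²/(-135) = 441*(-1/135) = -49/15 ≈ -3.2667)
O + 236*(-435) = -49/15 + 236*(-435) = -49/15 - 102660 = -1539949/15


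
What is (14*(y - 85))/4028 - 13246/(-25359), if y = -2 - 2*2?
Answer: 10523761/51073026 ≈ 0.20605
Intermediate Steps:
y = -6 (y = -2 - 4 = -6)
(14*(y - 85))/4028 - 13246/(-25359) = (14*(-6 - 85))/4028 - 13246/(-25359) = (14*(-91))*(1/4028) - 13246*(-1/25359) = -1274*1/4028 + 13246/25359 = -637/2014 + 13246/25359 = 10523761/51073026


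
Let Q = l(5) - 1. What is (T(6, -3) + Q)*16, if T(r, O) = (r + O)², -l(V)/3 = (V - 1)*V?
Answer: -832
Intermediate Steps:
l(V) = -3*V*(-1 + V) (l(V) = -3*(V - 1)*V = -3*(-1 + V)*V = -3*V*(-1 + V))
T(r, O) = (O + r)²
Q = -61 (Q = 3*5*(1 - 1*5) - 1 = 3*5*(1 - 5) - 1 = 3*5*(-4) - 1 = -60 - 1 = -61)
(T(6, -3) + Q)*16 = ((-3 + 6)² - 61)*16 = (3² - 61)*16 = (9 - 61)*16 = -52*16 = -832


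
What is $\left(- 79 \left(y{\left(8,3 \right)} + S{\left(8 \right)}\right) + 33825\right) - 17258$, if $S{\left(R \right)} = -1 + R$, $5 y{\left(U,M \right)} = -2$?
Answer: $\frac{80228}{5} \approx 16046.0$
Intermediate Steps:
$y{\left(U,M \right)} = - \frac{2}{5}$ ($y{\left(U,M \right)} = \frac{1}{5} \left(-2\right) = - \frac{2}{5}$)
$\left(- 79 \left(y{\left(8,3 \right)} + S{\left(8 \right)}\right) + 33825\right) - 17258 = \left(- 79 \left(- \frac{2}{5} + \left(-1 + 8\right)\right) + 33825\right) - 17258 = \left(- 79 \left(- \frac{2}{5} + 7\right) + 33825\right) - 17258 = \left(\left(-79\right) \frac{33}{5} + 33825\right) - 17258 = \left(- \frac{2607}{5} + 33825\right) - 17258 = \frac{166518}{5} - 17258 = \frac{80228}{5}$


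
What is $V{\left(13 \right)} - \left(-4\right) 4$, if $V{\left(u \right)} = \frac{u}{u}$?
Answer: $17$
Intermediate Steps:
$V{\left(u \right)} = 1$
$V{\left(13 \right)} - \left(-4\right) 4 = 1 - \left(-4\right) 4 = 1 - -16 = 1 + 16 = 17$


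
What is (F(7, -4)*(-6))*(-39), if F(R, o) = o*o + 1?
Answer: 3978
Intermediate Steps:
F(R, o) = 1 + o² (F(R, o) = o² + 1 = 1 + o²)
(F(7, -4)*(-6))*(-39) = ((1 + (-4)²)*(-6))*(-39) = ((1 + 16)*(-6))*(-39) = (17*(-6))*(-39) = -102*(-39) = 3978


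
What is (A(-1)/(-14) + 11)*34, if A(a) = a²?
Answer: 2601/7 ≈ 371.57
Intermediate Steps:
(A(-1)/(-14) + 11)*34 = ((-1)²/(-14) + 11)*34 = (1*(-1/14) + 11)*34 = (-1/14 + 11)*34 = (153/14)*34 = 2601/7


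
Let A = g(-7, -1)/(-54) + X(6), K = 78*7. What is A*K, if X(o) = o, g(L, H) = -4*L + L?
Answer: 9191/3 ≈ 3063.7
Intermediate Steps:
g(L, H) = -3*L
K = 546
A = 101/18 (A = -3*(-7)/(-54) + 6 = 21*(-1/54) + 6 = -7/18 + 6 = 101/18 ≈ 5.6111)
A*K = (101/18)*546 = 9191/3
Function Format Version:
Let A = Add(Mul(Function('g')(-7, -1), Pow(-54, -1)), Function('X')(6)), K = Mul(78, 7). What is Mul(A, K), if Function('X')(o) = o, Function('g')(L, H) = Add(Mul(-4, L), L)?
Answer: Rational(9191, 3) ≈ 3063.7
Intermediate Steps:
Function('g')(L, H) = Mul(-3, L)
K = 546
A = Rational(101, 18) (A = Add(Mul(Mul(-3, -7), Pow(-54, -1)), 6) = Add(Mul(21, Rational(-1, 54)), 6) = Add(Rational(-7, 18), 6) = Rational(101, 18) ≈ 5.6111)
Mul(A, K) = Mul(Rational(101, 18), 546) = Rational(9191, 3)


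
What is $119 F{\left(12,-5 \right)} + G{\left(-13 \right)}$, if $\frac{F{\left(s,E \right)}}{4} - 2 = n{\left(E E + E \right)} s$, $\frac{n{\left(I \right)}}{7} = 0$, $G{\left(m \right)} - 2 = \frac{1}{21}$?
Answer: $\frac{20035}{21} \approx 954.05$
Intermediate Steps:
$G{\left(m \right)} = \frac{43}{21}$ ($G{\left(m \right)} = 2 + \frac{1}{21} = \frac{43}{21}$)
$n{\left(I \right)} = 0$ ($n{\left(I \right)} = 7 \cdot 0 = 0$)
$F{\left(s,E \right)} = 8$ ($F{\left(s,E \right)} = 8 + 4 \cdot 0 s = 8 + 4 \cdot 0 = 8 + 0 = 8$)
$119 F{\left(12,-5 \right)} + G{\left(-13 \right)} = 119 \cdot 8 + \frac{43}{21} = 952 + \frac{43}{21} = \frac{20035}{21}$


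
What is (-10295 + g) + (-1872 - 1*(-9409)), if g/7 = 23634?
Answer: 162680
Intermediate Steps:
g = 165438 (g = 7*23634 = 165438)
(-10295 + g) + (-1872 - 1*(-9409)) = (-10295 + 165438) + (-1872 - 1*(-9409)) = 155143 + (-1872 + 9409) = 155143 + 7537 = 162680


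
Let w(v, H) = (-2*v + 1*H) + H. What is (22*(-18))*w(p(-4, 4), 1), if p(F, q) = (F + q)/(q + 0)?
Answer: -792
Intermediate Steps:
p(F, q) = (F + q)/q
w(v, H) = -2*v + 2*H (w(v, H) = (-2*v + H) + H = (H - 2*v) + H = -2*v + 2*H)
(22*(-18))*w(p(-4, 4), 1) = (22*(-18))*(-2*(-4 + 4)/4 + 2*1) = -396*(-0/2 + 2) = -396*(-2*0 + 2) = -396*(0 + 2) = -396*2 = -792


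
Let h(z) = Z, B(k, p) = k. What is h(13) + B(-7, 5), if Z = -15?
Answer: -22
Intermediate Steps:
h(z) = -15
h(13) + B(-7, 5) = -15 - 7 = -22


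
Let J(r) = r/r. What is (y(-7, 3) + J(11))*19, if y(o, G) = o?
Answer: -114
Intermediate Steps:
J(r) = 1
(y(-7, 3) + J(11))*19 = (-7 + 1)*19 = -6*19 = -114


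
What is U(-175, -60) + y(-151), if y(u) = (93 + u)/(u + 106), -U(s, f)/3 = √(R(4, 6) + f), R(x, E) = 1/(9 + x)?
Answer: 58/45 - 3*I*√10127/13 ≈ 1.2889 - 23.223*I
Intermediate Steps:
U(s, f) = -3*√(1/13 + f) (U(s, f) = -3*√(1/(9 + 4) + f) = -3*√(1/13 + f))
y(u) = (93 + u)/(106 + u)
U(-175, -60) + y(-151) = -3*√(13 + 169*(-60))/13 + (93 - 151)/(106 - 151) = -3*√(13 - 10140)/13 - 58/(-45) = -3*I*√10127/13 - 1/45*(-58) = -3*I*√10127/13 + 58/45 = 58/45 - 3*I*√10127/13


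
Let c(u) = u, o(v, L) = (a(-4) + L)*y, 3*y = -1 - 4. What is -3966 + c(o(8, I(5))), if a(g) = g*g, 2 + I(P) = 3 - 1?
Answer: -11978/3 ≈ -3992.7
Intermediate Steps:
I(P) = 0 (I(P) = -2 + (3 - 1) = -2 + 2 = 0)
y = -5/3 (y = (-1 - 4)/3 = (⅓)*(-5) = -5/3 ≈ -1.6667)
a(g) = g²
o(v, L) = -80/3 - 5*L/3 (o(v, L) = ((-4)² + L)*(-5/3) = (16 + L)*(-5/3) = -80/3 - 5*L/3)
-3966 + c(o(8, I(5))) = -3966 + (-80/3 - 5/3*0) = -3966 + (-80/3 + 0) = -3966 - 80/3 = -11978/3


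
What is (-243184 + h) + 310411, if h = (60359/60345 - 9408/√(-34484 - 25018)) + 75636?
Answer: 8621128094/60345 + 1568*I*√59502/9917 ≈ 1.4286e+5 + 38.568*I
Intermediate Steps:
h = 4564314779/60345 + 1568*I*√59502/9917 (h = (60359*(1/60345) - 9408*(-I*√59502/59502)) + 75636 = (60359/60345 - 9408*(-I*√59502/59502)) + 75636 = (60359/60345 - (-1568)*I*√59502/9917) + 75636 = (60359/60345 + 1568*I*√59502/9917) + 75636 = 4564314779/60345 + 1568*I*√59502/9917 ≈ 75637.0 + 38.568*I)
(-243184 + h) + 310411 = (-243184 + (4564314779/60345 + 1568*I*√59502/9917)) + 310411 = (-10110623701/60345 + 1568*I*√59502/9917) + 310411 = 8621128094/60345 + 1568*I*√59502/9917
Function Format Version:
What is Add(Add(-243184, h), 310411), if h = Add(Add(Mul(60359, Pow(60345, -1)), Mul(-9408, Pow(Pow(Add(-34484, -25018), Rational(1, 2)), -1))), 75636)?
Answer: Add(Rational(8621128094, 60345), Mul(Rational(1568, 9917), I, Pow(59502, Rational(1, 2)))) ≈ Add(1.4286e+5, Mul(38.568, I))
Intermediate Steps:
h = Add(Rational(4564314779, 60345), Mul(Rational(1568, 9917), I, Pow(59502, Rational(1, 2)))) (h = Add(Add(Mul(60359, Rational(1, 60345)), Mul(-9408, Pow(Pow(-59502, Rational(1, 2)), -1))), 75636) = Add(Add(Rational(60359, 60345), Mul(-9408, Pow(Mul(I, Pow(59502, Rational(1, 2))), -1))), 75636) = Add(Add(Rational(60359, 60345), Mul(-9408, Mul(Rational(-1, 59502), I, Pow(59502, Rational(1, 2))))), 75636) = Add(Add(Rational(60359, 60345), Mul(Rational(1568, 9917), I, Pow(59502, Rational(1, 2)))), 75636) = Add(Rational(4564314779, 60345), Mul(Rational(1568, 9917), I, Pow(59502, Rational(1, 2)))) ≈ Add(75637., Mul(38.568, I)))
Add(Add(-243184, h), 310411) = Add(Add(-243184, Add(Rational(4564314779, 60345), Mul(Rational(1568, 9917), I, Pow(59502, Rational(1, 2))))), 310411) = Add(Add(Rational(-10110623701, 60345), Mul(Rational(1568, 9917), I, Pow(59502, Rational(1, 2)))), 310411) = Add(Rational(8621128094, 60345), Mul(Rational(1568, 9917), I, Pow(59502, Rational(1, 2))))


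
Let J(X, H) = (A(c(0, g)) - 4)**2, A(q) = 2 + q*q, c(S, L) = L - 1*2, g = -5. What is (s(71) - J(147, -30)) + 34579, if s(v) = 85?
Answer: 32455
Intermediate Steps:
c(S, L) = -2 + L (c(S, L) = L - 2 = -2 + L)
A(q) = 2 + q**2
J(X, H) = 2209 (J(X, H) = ((2 + (-2 - 5)**2) - 4)**2 = ((2 + (-7)**2) - 4)**2 = ((2 + 49) - 4)**2 = (51 - 4)**2 = 47**2 = 2209)
(s(71) - J(147, -30)) + 34579 = (85 - 1*2209) + 34579 = (85 - 2209) + 34579 = -2124 + 34579 = 32455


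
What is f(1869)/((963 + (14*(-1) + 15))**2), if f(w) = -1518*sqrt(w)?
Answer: -759*sqrt(1869)/464648 ≈ -0.070619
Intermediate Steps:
f(1869)/((963 + (14*(-1) + 15))**2) = (-1518*sqrt(1869))/((963 + (14*(-1) + 15))**2) = (-1518*sqrt(1869))/((963 + (-14 + 15))**2) = (-1518*sqrt(1869))/((963 + 1)**2) = (-1518*sqrt(1869))/(964**2) = -1518*sqrt(1869)/929296 = -1518*sqrt(1869)*(1/929296) = -759*sqrt(1869)/464648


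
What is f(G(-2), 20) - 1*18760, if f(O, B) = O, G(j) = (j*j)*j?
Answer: -18768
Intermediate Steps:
G(j) = j³ (G(j) = j²*j = j³)
f(G(-2), 20) - 1*18760 = (-2)³ - 1*18760 = -8 - 18760 = -18768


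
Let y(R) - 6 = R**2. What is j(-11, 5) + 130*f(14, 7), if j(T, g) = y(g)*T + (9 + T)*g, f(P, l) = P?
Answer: 1469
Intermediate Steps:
y(R) = 6 + R**2
j(T, g) = T*(6 + g**2) + g*(9 + T) (j(T, g) = (6 + g**2)*T + (9 + T)*g = T*(6 + g**2) + g*(9 + T))
j(-11, 5) + 130*f(14, 7) = (9*5 - 11*5 - 11*(6 + 5**2)) + 130*14 = (45 - 55 - 11*(6 + 25)) + 1820 = (45 - 55 - 11*31) + 1820 = (45 - 55 - 341) + 1820 = -351 + 1820 = 1469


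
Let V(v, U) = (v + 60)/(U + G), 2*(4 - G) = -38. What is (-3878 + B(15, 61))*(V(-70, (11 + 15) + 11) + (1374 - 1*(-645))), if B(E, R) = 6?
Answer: -23450768/3 ≈ -7.8169e+6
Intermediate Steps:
G = 23 (G = 4 - ½*(-38) = 4 + 19 = 23)
V(v, U) = (60 + v)/(23 + U) (V(v, U) = (v + 60)/(U + 23) = (60 + v)/(23 + U))
(-3878 + B(15, 61))*(V(-70, (11 + 15) + 11) + (1374 - 1*(-645))) = (-3878 + 6)*((60 - 70)/(23 + ((11 + 15) + 11)) + (1374 - 1*(-645))) = -3872*(-10/(23 + (26 + 11)) + (1374 + 645)) = -3872*(-10/(23 + 37) + 2019) = -3872*(-10/60 + 2019) = -3872*((1/60)*(-10) + 2019) = -3872*(-⅙ + 2019) = -3872*12113/6 = -23450768/3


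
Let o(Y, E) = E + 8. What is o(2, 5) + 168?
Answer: 181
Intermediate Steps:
o(Y, E) = 8 + E
o(2, 5) + 168 = (8 + 5) + 168 = 13 + 168 = 181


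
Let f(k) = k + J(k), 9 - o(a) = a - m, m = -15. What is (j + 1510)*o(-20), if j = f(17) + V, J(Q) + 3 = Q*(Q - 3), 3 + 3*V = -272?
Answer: 70154/3 ≈ 23385.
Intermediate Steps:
V = -275/3 (V = -1 + (⅓)*(-272) = -1 - 272/3 = -275/3 ≈ -91.667)
J(Q) = -3 + Q*(-3 + Q) (J(Q) = -3 + Q*(Q - 3) = -3 + Q*(-3 + Q))
o(a) = -6 - a (o(a) = 9 - (a - 1*(-15)) = 9 - (a + 15) = 9 - (15 + a) = 9 + (-15 - a) = -6 - a)
f(k) = -3 + k² - 2*k (f(k) = k + (-3 + k² - 3*k) = -3 + k² - 2*k)
j = 481/3 (j = (-3 + 17² - 2*17) - 275/3 = (-3 + 289 - 34) - 275/3 = 252 - 275/3 = 481/3 ≈ 160.33)
(j + 1510)*o(-20) = (481/3 + 1510)*(-6 - 1*(-20)) = 5011*(-6 + 20)/3 = (5011/3)*14 = 70154/3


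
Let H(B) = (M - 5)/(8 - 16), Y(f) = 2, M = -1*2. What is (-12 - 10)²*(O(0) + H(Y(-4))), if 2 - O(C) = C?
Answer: 2783/2 ≈ 1391.5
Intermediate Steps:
O(C) = 2 - C
M = -2
H(B) = 7/8 (H(B) = (-2 - 5)/(8 - 16) = -7/(-8) = -7*(-⅛) = 7/8)
(-12 - 10)²*(O(0) + H(Y(-4))) = (-12 - 10)²*((2 - 1*0) + 7/8) = (-22)²*((2 + 0) + 7/8) = 484*(2 + 7/8) = 484*(23/8) = 2783/2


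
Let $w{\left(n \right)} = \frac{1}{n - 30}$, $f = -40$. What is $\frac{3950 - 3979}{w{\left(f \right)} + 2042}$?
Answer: $- \frac{2030}{142939} \approx -0.014202$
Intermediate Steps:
$w{\left(n \right)} = \frac{1}{-30 + n}$
$\frac{3950 - 3979}{w{\left(f \right)} + 2042} = \frac{3950 - 3979}{\frac{1}{-30 - 40} + 2042} = - \frac{29}{\frac{1}{-70} + 2042} = - \frac{29}{- \frac{1}{70} + 2042} = - \frac{29}{\frac{142939}{70}} = \left(-29\right) \frac{70}{142939} = - \frac{2030}{142939}$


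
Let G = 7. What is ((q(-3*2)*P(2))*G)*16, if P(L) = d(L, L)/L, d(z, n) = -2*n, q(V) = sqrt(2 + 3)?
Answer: -224*sqrt(5) ≈ -500.88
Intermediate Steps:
q(V) = sqrt(5)
P(L) = -2 (P(L) = (-2*L)/L = -2)
((q(-3*2)*P(2))*G)*16 = ((sqrt(5)*(-2))*7)*16 = (-2*sqrt(5)*7)*16 = -14*sqrt(5)*16 = -224*sqrt(5)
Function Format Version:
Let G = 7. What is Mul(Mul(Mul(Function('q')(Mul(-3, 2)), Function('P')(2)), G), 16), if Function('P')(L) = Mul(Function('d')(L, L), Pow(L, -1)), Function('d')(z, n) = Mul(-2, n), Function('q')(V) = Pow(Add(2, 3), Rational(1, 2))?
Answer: Mul(-224, Pow(5, Rational(1, 2))) ≈ -500.88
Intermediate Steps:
Function('q')(V) = Pow(5, Rational(1, 2))
Function('P')(L) = -2 (Function('P')(L) = Mul(Mul(-2, L), Pow(L, -1)) = -2)
Mul(Mul(Mul(Function('q')(Mul(-3, 2)), Function('P')(2)), G), 16) = Mul(Mul(Mul(Pow(5, Rational(1, 2)), -2), 7), 16) = Mul(Mul(Mul(-2, Pow(5, Rational(1, 2))), 7), 16) = Mul(Mul(-14, Pow(5, Rational(1, 2))), 16) = Mul(-224, Pow(5, Rational(1, 2)))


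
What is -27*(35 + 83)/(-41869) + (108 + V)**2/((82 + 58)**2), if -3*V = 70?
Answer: 815807701/1846422900 ≈ 0.44183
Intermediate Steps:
V = -70/3 (V = -1/3*70 = -70/3 ≈ -23.333)
-27*(35 + 83)/(-41869) + (108 + V)**2/((82 + 58)**2) = -27*(35 + 83)/(-41869) + (108 - 70/3)**2/((82 + 58)**2) = -27*118*(-1/41869) + (254/3)**2/(140**2) = -3186*(-1/41869) + (64516/9)/19600 = 3186/41869 + (64516/9)*(1/19600) = 3186/41869 + 16129/44100 = 815807701/1846422900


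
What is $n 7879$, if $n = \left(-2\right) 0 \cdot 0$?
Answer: $0$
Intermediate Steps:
$n = 0$ ($n = 0 \cdot 0 = 0$)
$n 7879 = 0 \cdot 7879 = 0$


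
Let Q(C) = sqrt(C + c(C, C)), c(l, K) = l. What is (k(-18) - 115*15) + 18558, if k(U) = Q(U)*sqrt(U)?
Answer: 16833 - 18*sqrt(2) ≈ 16808.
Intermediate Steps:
Q(C) = sqrt(2)*sqrt(C) (Q(C) = sqrt(C + C) = sqrt(2*C) = sqrt(2)*sqrt(C))
k(U) = U*sqrt(2) (k(U) = (sqrt(2)*sqrt(U))*sqrt(U) = U*sqrt(2))
(k(-18) - 115*15) + 18558 = (-18*sqrt(2) - 115*15) + 18558 = (-18*sqrt(2) - 1725) + 18558 = (-1725 - 18*sqrt(2)) + 18558 = 16833 - 18*sqrt(2)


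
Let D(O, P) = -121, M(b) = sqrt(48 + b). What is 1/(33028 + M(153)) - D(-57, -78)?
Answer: 131992711571/1090848583 - sqrt(201)/1090848583 ≈ 121.00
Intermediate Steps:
1/(33028 + M(153)) - D(-57, -78) = 1/(33028 + sqrt(48 + 153)) - 1*(-121) = 1/(33028 + sqrt(201)) + 121 = 121 + 1/(33028 + sqrt(201))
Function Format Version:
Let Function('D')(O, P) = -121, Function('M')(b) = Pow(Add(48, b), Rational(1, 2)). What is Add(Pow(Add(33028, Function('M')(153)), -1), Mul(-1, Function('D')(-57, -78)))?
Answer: Add(Rational(131992711571, 1090848583), Mul(Rational(-1, 1090848583), Pow(201, Rational(1, 2)))) ≈ 121.00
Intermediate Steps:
Add(Pow(Add(33028, Function('M')(153)), -1), Mul(-1, Function('D')(-57, -78))) = Add(Pow(Add(33028, Pow(Add(48, 153), Rational(1, 2))), -1), Mul(-1, -121)) = Add(Pow(Add(33028, Pow(201, Rational(1, 2))), -1), 121) = Add(121, Pow(Add(33028, Pow(201, Rational(1, 2))), -1))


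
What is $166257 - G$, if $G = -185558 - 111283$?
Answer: $463098$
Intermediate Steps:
$G = -296841$
$166257 - G = 166257 - -296841 = 166257 + 296841 = 463098$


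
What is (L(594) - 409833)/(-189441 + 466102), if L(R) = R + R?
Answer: -408645/276661 ≈ -1.4771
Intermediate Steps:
L(R) = 2*R
(L(594) - 409833)/(-189441 + 466102) = (2*594 - 409833)/(-189441 + 466102) = (1188 - 409833)/276661 = -408645*1/276661 = -408645/276661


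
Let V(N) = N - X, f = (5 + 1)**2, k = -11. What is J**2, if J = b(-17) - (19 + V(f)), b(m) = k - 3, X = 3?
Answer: 4356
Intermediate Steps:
f = 36 (f = 6**2 = 36)
V(N) = -3 + N (V(N) = N - 1*3 = N - 3 = -3 + N)
b(m) = -14 (b(m) = -11 - 3 = -14)
J = -66 (J = -14 - (19 + (-3 + 36)) = -14 - (19 + 33) = -14 - 1*52 = -14 - 52 = -66)
J**2 = (-66)**2 = 4356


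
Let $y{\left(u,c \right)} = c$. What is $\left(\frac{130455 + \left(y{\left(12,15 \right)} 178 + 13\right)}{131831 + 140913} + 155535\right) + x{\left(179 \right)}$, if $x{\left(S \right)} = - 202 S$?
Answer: $\frac{16279746813}{136372} \approx 1.1938 \cdot 10^{5}$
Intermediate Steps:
$\left(\frac{130455 + \left(y{\left(12,15 \right)} 178 + 13\right)}{131831 + 140913} + 155535\right) + x{\left(179 \right)} = \left(\frac{130455 + \left(15 \cdot 178 + 13\right)}{131831 + 140913} + 155535\right) - 36158 = \left(\frac{130455 + \left(2670 + 13\right)}{272744} + 155535\right) - 36158 = \left(\left(130455 + 2683\right) \frac{1}{272744} + 155535\right) - 36158 = \left(133138 \cdot \frac{1}{272744} + 155535\right) - 36158 = \left(\frac{66569}{136372} + 155535\right) - 36158 = \frac{21210685589}{136372} - 36158 = \frac{16279746813}{136372}$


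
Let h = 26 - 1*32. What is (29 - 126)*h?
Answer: 582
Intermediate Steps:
h = -6 (h = 26 - 32 = -6)
(29 - 126)*h = (29 - 126)*(-6) = -97*(-6) = 582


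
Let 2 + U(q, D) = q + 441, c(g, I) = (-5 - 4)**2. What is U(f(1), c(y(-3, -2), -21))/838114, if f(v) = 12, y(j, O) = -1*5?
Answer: 451/838114 ≈ 0.00053811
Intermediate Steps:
y(j, O) = -5
c(g, I) = 81 (c(g, I) = (-9)**2 = 81)
U(q, D) = 439 + q (U(q, D) = -2 + (q + 441) = -2 + (441 + q) = 439 + q)
U(f(1), c(y(-3, -2), -21))/838114 = (439 + 12)/838114 = 451*(1/838114) = 451/838114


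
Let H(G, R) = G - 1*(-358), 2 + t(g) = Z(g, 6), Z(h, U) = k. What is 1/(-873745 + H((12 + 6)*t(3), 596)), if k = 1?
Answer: -1/873405 ≈ -1.1449e-6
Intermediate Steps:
Z(h, U) = 1
t(g) = -1 (t(g) = -2 + 1 = -1)
H(G, R) = 358 + G (H(G, R) = G + 358 = 358 + G)
1/(-873745 + H((12 + 6)*t(3), 596)) = 1/(-873745 + (358 + (12 + 6)*(-1))) = 1/(-873745 + (358 + 18*(-1))) = 1/(-873745 + (358 - 18)) = 1/(-873745 + 340) = 1/(-873405) = -1/873405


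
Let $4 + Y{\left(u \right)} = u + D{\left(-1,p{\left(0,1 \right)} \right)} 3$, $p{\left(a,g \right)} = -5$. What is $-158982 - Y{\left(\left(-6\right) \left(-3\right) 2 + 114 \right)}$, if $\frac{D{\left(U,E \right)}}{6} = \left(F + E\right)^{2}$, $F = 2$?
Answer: $-159290$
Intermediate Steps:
$D{\left(U,E \right)} = 6 \left(2 + E\right)^{2}$
$Y{\left(u \right)} = 158 + u$ ($Y{\left(u \right)} = -4 + \left(u + 6 \left(2 - 5\right)^{2} \cdot 3\right) = -4 + \left(u + 6 \left(-3\right)^{2} \cdot 3\right) = -4 + \left(u + 6 \cdot 9 \cdot 3\right) = -4 + \left(u + 54 \cdot 3\right) = -4 + \left(u + 162\right) = -4 + \left(162 + u\right) = 158 + u$)
$-158982 - Y{\left(\left(-6\right) \left(-3\right) 2 + 114 \right)} = -158982 - \left(158 + \left(\left(-6\right) \left(-3\right) 2 + 114\right)\right) = -158982 - \left(158 + \left(18 \cdot 2 + 114\right)\right) = -158982 - \left(158 + \left(36 + 114\right)\right) = -158982 - \left(158 + 150\right) = -158982 - 308 = -159290$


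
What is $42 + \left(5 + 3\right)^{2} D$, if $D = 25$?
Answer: $1642$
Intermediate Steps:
$42 + \left(5 + 3\right)^{2} D = 42 + \left(5 + 3\right)^{2} \cdot 25 = 42 + 8^{2} \cdot 25 = 42 + 64 \cdot 25 = 42 + 1600 = 1642$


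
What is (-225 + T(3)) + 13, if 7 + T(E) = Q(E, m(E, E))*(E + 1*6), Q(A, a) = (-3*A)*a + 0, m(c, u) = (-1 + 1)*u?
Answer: -219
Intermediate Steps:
m(c, u) = 0 (m(c, u) = 0*u = 0)
Q(A, a) = -3*A*a (Q(A, a) = -3*A*a + 0 = -3*A*a)
T(E) = -7 (T(E) = -7 + (-3*E*0)*(E + 1*6) = -7 + 0*(E + 6) = -7 + 0*(6 + E) = -7 + 0 = -7)
(-225 + T(3)) + 13 = (-225 - 7) + 13 = -232 + 13 = -219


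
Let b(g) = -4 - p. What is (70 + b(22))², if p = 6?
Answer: 3600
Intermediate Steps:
b(g) = -10 (b(g) = -4 - 1*6 = -4 - 6 = -10)
(70 + b(22))² = (70 - 10)² = 60² = 3600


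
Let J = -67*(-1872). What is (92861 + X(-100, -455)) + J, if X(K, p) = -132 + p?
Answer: 217698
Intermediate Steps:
J = 125424
(92861 + X(-100, -455)) + J = (92861 + (-132 - 455)) + 125424 = (92861 - 587) + 125424 = 92274 + 125424 = 217698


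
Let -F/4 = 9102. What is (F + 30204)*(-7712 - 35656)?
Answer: 269055072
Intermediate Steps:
F = -36408 (F = -4*9102 = -36408)
(F + 30204)*(-7712 - 35656) = (-36408 + 30204)*(-7712 - 35656) = -6204*(-43368) = 269055072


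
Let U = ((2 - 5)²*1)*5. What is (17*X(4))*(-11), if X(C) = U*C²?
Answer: -134640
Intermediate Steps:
U = 45 (U = ((-3)²*1)*5 = (9*1)*5 = 9*5 = 45)
X(C) = 45*C²
(17*X(4))*(-11) = (17*(45*4²))*(-11) = (17*(45*16))*(-11) = (17*720)*(-11) = 12240*(-11) = -134640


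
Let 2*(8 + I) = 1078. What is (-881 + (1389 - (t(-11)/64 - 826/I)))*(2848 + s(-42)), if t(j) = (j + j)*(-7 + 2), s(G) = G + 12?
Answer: 206076113/144 ≈ 1.4311e+6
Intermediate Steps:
I = 531 (I = -8 + (1/2)*1078 = -8 + 539 = 531)
s(G) = 12 + G
t(j) = -10*j (t(j) = (2*j)*(-5) = -10*j)
(-881 + (1389 - (t(-11)/64 - 826/I)))*(2848 + s(-42)) = (-881 + (1389 - (-10*(-11)/64 - 826/531)))*(2848 + (12 - 42)) = (-881 + (1389 - (110*(1/64) - 826*1/531)))*(2848 - 30) = (-881 + (1389 - (55/32 - 14/9)))*2818 = (-881 + (1389 - 1*47/288))*2818 = (-881 + (1389 - 47/288))*2818 = (-881 + 399985/288)*2818 = (146257/288)*2818 = 206076113/144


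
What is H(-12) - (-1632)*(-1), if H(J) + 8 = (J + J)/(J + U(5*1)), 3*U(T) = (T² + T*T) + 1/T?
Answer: -116800/71 ≈ -1645.1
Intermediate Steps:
U(T) = 1/(3*T) + 2*T²/3 (U(T) = ((T² + T*T) + 1/T)/3 = ((T² + T²) + 1/T)/3 = (2*T² + 1/T)/3 = (1/T + 2*T²)/3 = 1/(3*T) + 2*T²/3)
H(J) = -8 + 2*J/(251/15 + J) (H(J) = -8 + (J + J)/(J + (1 + 2*(5*1)³)/(3*((5*1)))) = -8 + (2*J)/(J + (⅓)*(1 + 2*5³)/5) = -8 + (2*J)/(J + (⅓)*(⅕)*(1 + 2*125)) = -8 + (2*J)/(J + (⅓)*(⅕)*(1 + 250)) = -8 + (2*J)/(J + (⅓)*(⅕)*251) = -8 + (2*J)/(J + 251/15) = -8 + (2*J)/(251/15 + J) = -8 + 2*J/(251/15 + J))
H(-12) - (-1632)*(-1) = 2*(-1004 - 45*(-12))/(251 + 15*(-12)) - (-1632)*(-1) = 2*(-1004 + 540)/(251 - 180) - 136*12 = 2*(-464)/71 - 1632 = 2*(1/71)*(-464) - 1632 = -928/71 - 1632 = -116800/71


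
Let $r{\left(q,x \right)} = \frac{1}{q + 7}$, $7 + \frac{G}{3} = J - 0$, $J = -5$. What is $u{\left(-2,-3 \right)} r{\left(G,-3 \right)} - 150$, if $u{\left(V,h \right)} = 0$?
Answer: $-150$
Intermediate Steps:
$G = -36$ ($G = -21 + 3 \left(-5 - 0\right) = -21 + 3 \left(-5 + 0\right) = -21 + 3 \left(-5\right) = -21 - 15 = -36$)
$r{\left(q,x \right)} = \frac{1}{7 + q}$
$u{\left(-2,-3 \right)} r{\left(G,-3 \right)} - 150 = \frac{0}{7 - 36} - 150 = \frac{0}{-29} - 150 = 0 \left(- \frac{1}{29}\right) - 150 = 0 - 150 = -150$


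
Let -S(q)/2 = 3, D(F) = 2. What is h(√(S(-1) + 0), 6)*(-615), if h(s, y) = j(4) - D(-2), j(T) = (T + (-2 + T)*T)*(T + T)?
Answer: -57810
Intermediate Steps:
S(q) = -6 (S(q) = -2*3 = -6)
j(T) = 2*T*(T + T*(-2 + T)) (j(T) = (T + T*(-2 + T))*(2*T) = 2*T*(T + T*(-2 + T)))
h(s, y) = 94 (h(s, y) = 2*4²*(-1 + 4) - 1*2 = 2*16*3 - 2 = 96 - 2 = 94)
h(√(S(-1) + 0), 6)*(-615) = 94*(-615) = -57810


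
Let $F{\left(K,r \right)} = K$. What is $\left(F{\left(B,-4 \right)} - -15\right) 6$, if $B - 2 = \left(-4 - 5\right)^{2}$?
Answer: $588$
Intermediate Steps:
$B = 83$ ($B = 2 + \left(-4 - 5\right)^{2} = 2 + \left(-9\right)^{2} = 2 + 81 = 83$)
$\left(F{\left(B,-4 \right)} - -15\right) 6 = \left(83 - -15\right) 6 = \left(83 + 15\right) 6 = 98 \cdot 6 = 588$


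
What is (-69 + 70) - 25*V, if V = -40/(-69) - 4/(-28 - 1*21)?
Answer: -52519/3381 ≈ -15.534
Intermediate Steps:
V = 2236/3381 (V = -40*(-1/69) - 4/(-28 - 21) = 40/69 - 4/(-49) = 40/69 - 4*(-1/49) = 40/69 + 4/49 = 2236/3381 ≈ 0.66134)
(-69 + 70) - 25*V = (-69 + 70) - 25*2236/3381 = 1 - 55900/3381 = -52519/3381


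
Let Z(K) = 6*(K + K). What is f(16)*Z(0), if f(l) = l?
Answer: 0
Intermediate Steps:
Z(K) = 12*K (Z(K) = 6*(2*K) = 12*K)
f(16)*Z(0) = 16*(12*0) = 16*0 = 0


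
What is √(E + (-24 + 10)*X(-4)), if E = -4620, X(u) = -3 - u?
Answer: I*√4634 ≈ 68.073*I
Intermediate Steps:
√(E + (-24 + 10)*X(-4)) = √(-4620 + (-24 + 10)*(-3 - 1*(-4))) = √(-4620 - 14*(-3 + 4)) = √(-4620 - 14*1) = √(-4620 - 14) = √(-4634) = I*√4634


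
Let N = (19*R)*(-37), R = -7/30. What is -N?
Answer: -4921/30 ≈ -164.03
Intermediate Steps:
R = -7/30 (R = -7*1/30 = -7/30 ≈ -0.23333)
N = 4921/30 (N = (19*(-7/30))*(-37) = -133/30*(-37) = 4921/30 ≈ 164.03)
-N = -1*4921/30 = -4921/30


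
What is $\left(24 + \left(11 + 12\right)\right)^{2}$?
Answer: $2209$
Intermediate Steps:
$\left(24 + \left(11 + 12\right)\right)^{2} = \left(24 + 23\right)^{2} = 47^{2} = 2209$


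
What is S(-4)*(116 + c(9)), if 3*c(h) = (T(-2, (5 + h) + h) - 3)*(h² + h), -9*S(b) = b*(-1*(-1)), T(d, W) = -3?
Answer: -256/9 ≈ -28.444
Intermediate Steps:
S(b) = -b/9 (S(b) = -b*(-1*(-1))/9 = -b/9)
c(h) = -2*h - 2*h² (c(h) = ((-3 - 3)*(h² + h))/3 = (-6*(h + h²))/3 = (-6*h - 6*h²)/3 = -2*h - 2*h²)
S(-4)*(116 + c(9)) = (-⅑*(-4))*(116 - 2*9*(1 + 9)) = 4*(116 - 2*9*10)/9 = 4*(116 - 180)/9 = (4/9)*(-64) = -256/9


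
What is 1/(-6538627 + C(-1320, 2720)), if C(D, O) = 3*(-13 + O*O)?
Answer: 1/15656534 ≈ 6.3871e-8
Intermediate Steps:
C(D, O) = -39 + 3*O**2 (C(D, O) = 3*(-13 + O**2) = -39 + 3*O**2)
1/(-6538627 + C(-1320, 2720)) = 1/(-6538627 + (-39 + 3*2720**2)) = 1/(-6538627 + (-39 + 3*7398400)) = 1/(-6538627 + (-39 + 22195200)) = 1/(-6538627 + 22195161) = 1/15656534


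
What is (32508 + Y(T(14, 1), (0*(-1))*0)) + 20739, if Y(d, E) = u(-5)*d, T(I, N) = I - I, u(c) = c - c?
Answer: 53247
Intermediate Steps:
u(c) = 0
T(I, N) = 0
Y(d, E) = 0 (Y(d, E) = 0*d = 0)
(32508 + Y(T(14, 1), (0*(-1))*0)) + 20739 = (32508 + 0) + 20739 = 32508 + 20739 = 53247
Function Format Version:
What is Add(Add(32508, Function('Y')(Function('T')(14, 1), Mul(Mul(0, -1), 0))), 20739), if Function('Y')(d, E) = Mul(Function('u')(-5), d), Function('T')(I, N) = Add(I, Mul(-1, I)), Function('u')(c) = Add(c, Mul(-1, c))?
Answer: 53247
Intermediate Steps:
Function('u')(c) = 0
Function('T')(I, N) = 0
Function('Y')(d, E) = 0 (Function('Y')(d, E) = Mul(0, d) = 0)
Add(Add(32508, Function('Y')(Function('T')(14, 1), Mul(Mul(0, -1), 0))), 20739) = Add(Add(32508, 0), 20739) = Add(32508, 20739) = 53247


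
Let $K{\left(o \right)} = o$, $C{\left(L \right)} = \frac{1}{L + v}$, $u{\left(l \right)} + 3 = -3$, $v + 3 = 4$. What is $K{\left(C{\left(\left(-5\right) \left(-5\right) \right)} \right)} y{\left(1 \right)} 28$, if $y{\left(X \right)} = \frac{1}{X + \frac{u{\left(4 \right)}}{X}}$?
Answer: $- \frac{14}{65} \approx -0.21538$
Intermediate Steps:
$v = 1$ ($v = -3 + 4 = 1$)
$u{\left(l \right)} = -6$ ($u{\left(l \right)} = -3 - 3 = -6$)
$C{\left(L \right)} = \frac{1}{1 + L}$ ($C{\left(L \right)} = \frac{1}{L + 1} = \frac{1}{1 + L}$)
$y{\left(X \right)} = \frac{1}{X - \frac{6}{X}}$
$K{\left(C{\left(\left(-5\right) \left(-5\right) \right)} \right)} y{\left(1 \right)} 28 = \frac{1 \frac{1}{-6 + 1^{2}}}{1 - -25} \cdot 28 = \frac{1 \frac{1}{-6 + 1}}{1 + 25} \cdot 28 = \frac{1 \frac{1}{-5}}{26} \cdot 28 = \frac{1 \left(- \frac{1}{5}\right)}{26} \cdot 28 = \frac{1}{26} \left(- \frac{1}{5}\right) 28 = \left(- \frac{1}{130}\right) 28 = - \frac{14}{65}$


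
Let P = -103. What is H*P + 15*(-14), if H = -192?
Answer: 19566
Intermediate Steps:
H*P + 15*(-14) = -192*(-103) + 15*(-14) = 19776 - 210 = 19566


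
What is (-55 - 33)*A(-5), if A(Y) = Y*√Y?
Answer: 440*I*√5 ≈ 983.87*I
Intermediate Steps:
A(Y) = Y^(3/2)
(-55 - 33)*A(-5) = (-55 - 33)*(-5)^(3/2) = -(-440)*I*√5 = 440*I*√5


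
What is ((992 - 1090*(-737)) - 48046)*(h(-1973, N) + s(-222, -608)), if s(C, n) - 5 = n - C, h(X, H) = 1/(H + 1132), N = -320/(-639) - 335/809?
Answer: -168629422176694656/585233347 ≈ -2.8814e+8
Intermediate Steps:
N = 44815/516951 (N = -320*(-1/639) - 335*1/809 = 320/639 - 335/809 = 44815/516951 ≈ 0.086691)
h(X, H) = 1/(1132 + H)
s(C, n) = 5 + n - C (s(C, n) = 5 + (n - C) = 5 + n - C)
((992 - 1090*(-737)) - 48046)*(h(-1973, N) + s(-222, -608)) = ((992 - 1090*(-737)) - 48046)*(1/(1132 + 44815/516951) + (5 - 608 - 1*(-222))) = ((992 + 803330) - 48046)*(1/(585233347/516951) + (5 - 608 + 222)) = (804322 - 48046)*(516951/585233347 - 381) = 756276*(-222973388256/585233347) = -168629422176694656/585233347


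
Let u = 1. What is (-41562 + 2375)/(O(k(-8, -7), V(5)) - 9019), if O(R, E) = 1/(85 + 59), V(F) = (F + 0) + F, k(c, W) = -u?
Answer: 5642928/1298735 ≈ 4.3449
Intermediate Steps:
k(c, W) = -1 (k(c, W) = -1*1 = -1)
V(F) = 2*F (V(F) = F + F = 2*F)
O(R, E) = 1/144
(-41562 + 2375)/(O(k(-8, -7), V(5)) - 9019) = (-41562 + 2375)/(1/144 - 9019) = -39187/(-1298735/144) = -39187*(-144/1298735) = 5642928/1298735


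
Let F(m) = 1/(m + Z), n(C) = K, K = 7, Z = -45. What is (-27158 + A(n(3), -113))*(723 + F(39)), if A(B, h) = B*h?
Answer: -121214813/6 ≈ -2.0202e+7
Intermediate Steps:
n(C) = 7
F(m) = 1/(-45 + m) (F(m) = 1/(m - 45) = 1/(-45 + m))
(-27158 + A(n(3), -113))*(723 + F(39)) = (-27158 + 7*(-113))*(723 + 1/(-45 + 39)) = (-27158 - 791)*(723 + 1/(-6)) = -27949*(723 - ⅙) = -27949*4337/6 = -121214813/6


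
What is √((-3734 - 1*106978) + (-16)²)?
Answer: 2*I*√27614 ≈ 332.35*I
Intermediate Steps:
√((-3734 - 1*106978) + (-16)²) = √((-3734 - 106978) + 256) = √(-110712 + 256) = √(-110456) = 2*I*√27614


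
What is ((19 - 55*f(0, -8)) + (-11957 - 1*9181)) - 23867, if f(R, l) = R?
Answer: -44986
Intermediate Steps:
((19 - 55*f(0, -8)) + (-11957 - 1*9181)) - 23867 = ((19 - 55*0) + (-11957 - 1*9181)) - 23867 = ((19 + 0) + (-11957 - 9181)) - 23867 = (19 - 21138) - 23867 = -21119 - 23867 = -44986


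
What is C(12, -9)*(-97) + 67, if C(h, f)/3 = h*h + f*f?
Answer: -65408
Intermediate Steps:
C(h, f) = 3*f² + 3*h² (C(h, f) = 3*(h*h + f*f) = 3*(h² + f²) = 3*(f² + h²) = 3*f² + 3*h²)
C(12, -9)*(-97) + 67 = (3*(-9)² + 3*12²)*(-97) + 67 = (3*81 + 3*144)*(-97) + 67 = (243 + 432)*(-97) + 67 = 675*(-97) + 67 = -65475 + 67 = -65408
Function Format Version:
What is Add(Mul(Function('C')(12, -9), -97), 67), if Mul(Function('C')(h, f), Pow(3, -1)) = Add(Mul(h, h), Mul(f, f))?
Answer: -65408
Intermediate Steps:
Function('C')(h, f) = Add(Mul(3, Pow(f, 2)), Mul(3, Pow(h, 2))) (Function('C')(h, f) = Mul(3, Add(Mul(h, h), Mul(f, f))) = Mul(3, Add(Pow(h, 2), Pow(f, 2))) = Mul(3, Add(Pow(f, 2), Pow(h, 2))) = Add(Mul(3, Pow(f, 2)), Mul(3, Pow(h, 2))))
Add(Mul(Function('C')(12, -9), -97), 67) = Add(Mul(Add(Mul(3, Pow(-9, 2)), Mul(3, Pow(12, 2))), -97), 67) = Add(Mul(Add(Mul(3, 81), Mul(3, 144)), -97), 67) = Add(Mul(Add(243, 432), -97), 67) = Add(Mul(675, -97), 67) = Add(-65475, 67) = -65408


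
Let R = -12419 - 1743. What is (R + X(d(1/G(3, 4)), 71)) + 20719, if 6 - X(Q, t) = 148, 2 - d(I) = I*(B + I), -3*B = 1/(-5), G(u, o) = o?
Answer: 6415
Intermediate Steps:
B = 1/15 (B = -⅓/(-5) = -⅓*(-⅕) = 1/15 ≈ 0.066667)
d(I) = 2 - I*(1/15 + I)
X(Q, t) = -142 (X(Q, t) = 6 - 1*148 = 6 - 148 = -142)
R = -14162
(R + X(d(1/G(3, 4)), 71)) + 20719 = (-14162 - 142) + 20719 = -14304 + 20719 = 6415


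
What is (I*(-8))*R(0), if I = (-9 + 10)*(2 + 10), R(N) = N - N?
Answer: 0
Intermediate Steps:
R(N) = 0
I = 12 (I = 1*12 = 12)
(I*(-8))*R(0) = (12*(-8))*0 = -96*0 = 0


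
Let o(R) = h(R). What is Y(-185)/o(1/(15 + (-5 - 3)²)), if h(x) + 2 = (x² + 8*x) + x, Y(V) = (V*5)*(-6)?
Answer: -3463755/1177 ≈ -2942.9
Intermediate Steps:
Y(V) = -30*V (Y(V) = (5*V)*(-6) = -30*V)
h(x) = -2 + x² + 9*x (h(x) = -2 + ((x² + 8*x) + x) = -2 + (x² + 9*x) = -2 + x² + 9*x)
o(R) = -2 + R² + 9*R
Y(-185)/o(1/(15 + (-5 - 3)²)) = (-30*(-185))/(-2 + (1/(15 + (-5 - 3)²))² + 9/(15 + (-5 - 3)²)) = 5550/(-2 + (1/(15 + (-8)²))² + 9/(15 + (-8)²)) = 5550/(-2 + (1/(15 + 64))² + 9/(15 + 64)) = 5550/(-2 + (1/79)² + 9/79) = 5550/(-2 + (1/79)² + 9*(1/79)) = 5550/(-2 + 1/6241 + 9/79) = 5550/(-11770/6241) = 5550*(-6241/11770) = -3463755/1177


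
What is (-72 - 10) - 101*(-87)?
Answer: 8705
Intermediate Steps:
(-72 - 10) - 101*(-87) = -82 + 8787 = 8705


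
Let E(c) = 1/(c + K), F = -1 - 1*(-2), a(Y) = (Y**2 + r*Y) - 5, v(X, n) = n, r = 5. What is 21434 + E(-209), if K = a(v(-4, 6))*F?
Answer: 3172231/148 ≈ 21434.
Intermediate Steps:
a(Y) = -5 + Y**2 + 5*Y (a(Y) = (Y**2 + 5*Y) - 5 = -5 + Y**2 + 5*Y)
F = 1 (F = -1 + 2 = 1)
K = 61 (K = (-5 + 6**2 + 5*6)*1 = (-5 + 36 + 30)*1 = 61*1 = 61)
E(c) = 1/(61 + c) (E(c) = 1/(c + 61) = 1/(61 + c))
21434 + E(-209) = 21434 + 1/(61 - 209) = 21434 + 1/(-148) = 21434 - 1/148 = 3172231/148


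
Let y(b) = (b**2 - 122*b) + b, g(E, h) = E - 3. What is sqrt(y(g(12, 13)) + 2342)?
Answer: sqrt(1334) ≈ 36.524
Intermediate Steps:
g(E, h) = -3 + E
y(b) = b**2 - 121*b
sqrt(y(g(12, 13)) + 2342) = sqrt((-3 + 12)*(-121 + (-3 + 12)) + 2342) = sqrt(9*(-121 + 9) + 2342) = sqrt(9*(-112) + 2342) = sqrt(-1008 + 2342) = sqrt(1334)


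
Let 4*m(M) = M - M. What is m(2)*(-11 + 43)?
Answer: 0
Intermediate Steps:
m(M) = 0 (m(M) = (M - M)/4 = (¼)*0 = 0)
m(2)*(-11 + 43) = 0*(-11 + 43) = 0*32 = 0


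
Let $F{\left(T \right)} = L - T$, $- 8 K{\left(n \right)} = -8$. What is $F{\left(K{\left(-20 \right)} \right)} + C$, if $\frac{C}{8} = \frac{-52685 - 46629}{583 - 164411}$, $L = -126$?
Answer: $- \frac{5002911}{40957} \approx -122.15$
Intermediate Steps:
$K{\left(n \right)} = 1$ ($K{\left(n \right)} = \left(- \frac{1}{8}\right) \left(-8\right) = 1$)
$F{\left(T \right)} = -126 - T$
$C = \frac{198628}{40957}$ ($C = 8 \frac{-52685 - 46629}{583 - 164411} = 8 \left(- \frac{99314}{-163828}\right) = 8 \left(\left(-99314\right) \left(- \frac{1}{163828}\right)\right) = 8 \cdot \frac{49657}{81914} = \frac{198628}{40957} \approx 4.8497$)
$F{\left(K{\left(-20 \right)} \right)} + C = \left(-126 - 1\right) + \frac{198628}{40957} = -127 + \frac{198628}{40957} = - \frac{5002911}{40957}$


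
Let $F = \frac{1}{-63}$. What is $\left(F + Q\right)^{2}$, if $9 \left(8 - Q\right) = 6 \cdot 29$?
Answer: $\frac{511225}{3969} \approx 128.8$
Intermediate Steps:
$Q = - \frac{34}{3}$ ($Q = 8 - \frac{6 \cdot 29}{9} = 8 - \frac{58}{3} = - \frac{34}{3} \approx -11.333$)
$F = - \frac{1}{63} \approx -0.015873$
$\left(F + Q\right)^{2} = \left(- \frac{1}{63} - \frac{34}{3}\right)^{2} = \left(- \frac{715}{63}\right)^{2} = \frac{511225}{3969}$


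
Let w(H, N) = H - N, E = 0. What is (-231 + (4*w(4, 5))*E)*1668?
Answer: -385308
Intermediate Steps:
(-231 + (4*w(4, 5))*E)*1668 = (-231 + (4*(4 - 1*5))*0)*1668 = (-231 + (4*(4 - 5))*0)*1668 = (-231 + (4*(-1))*0)*1668 = (-231 - 4*0)*1668 = (-231 + 0)*1668 = -231*1668 = -385308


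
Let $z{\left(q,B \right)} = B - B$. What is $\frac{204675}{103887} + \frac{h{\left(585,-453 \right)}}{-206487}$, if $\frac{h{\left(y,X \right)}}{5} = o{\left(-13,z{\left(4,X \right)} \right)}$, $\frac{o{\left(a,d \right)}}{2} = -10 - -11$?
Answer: $\frac{4695743095}{2383479441} \approx 1.9701$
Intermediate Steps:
$z{\left(q,B \right)} = 0$
$o{\left(a,d \right)} = 2$ ($o{\left(a,d \right)} = 2 \left(-10 - -11\right) = 2 \left(-10 + 11\right) = 2 \cdot 1 = 2$)
$h{\left(y,X \right)} = 10$ ($h{\left(y,X \right)} = 5 \cdot 2 = 10$)
$\frac{204675}{103887} + \frac{h{\left(585,-453 \right)}}{-206487} = \frac{204675}{103887} + \frac{10}{-206487} = 204675 \cdot \frac{1}{103887} + 10 \left(- \frac{1}{206487}\right) = \frac{68225}{34629} - \frac{10}{206487} = \frac{4695743095}{2383479441}$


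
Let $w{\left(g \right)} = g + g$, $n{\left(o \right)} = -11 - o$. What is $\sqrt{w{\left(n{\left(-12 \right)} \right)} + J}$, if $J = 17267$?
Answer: $\sqrt{17269} \approx 131.41$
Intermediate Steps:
$w{\left(g \right)} = 2 g$
$\sqrt{w{\left(n{\left(-12 \right)} \right)} + J} = \sqrt{2 \left(-11 - -12\right) + 17267} = \sqrt{2 \left(-11 + 12\right) + 17267} = \sqrt{2 \cdot 1 + 17267} = \sqrt{2 + 17267} = \sqrt{17269}$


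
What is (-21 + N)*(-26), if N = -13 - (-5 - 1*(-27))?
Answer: 1456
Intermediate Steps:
N = -35 (N = -13 - (-5 + 27) = -13 - 1*22 = -13 - 22 = -35)
(-21 + N)*(-26) = (-21 - 35)*(-26) = -56*(-26) = 1456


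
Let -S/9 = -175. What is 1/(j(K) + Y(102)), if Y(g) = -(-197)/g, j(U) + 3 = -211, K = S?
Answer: -102/21631 ≈ -0.0047155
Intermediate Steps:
S = 1575 (S = -9*(-175) = 1575)
K = 1575
j(U) = -214 (j(U) = -3 - 211 = -214)
Y(g) = 197/g
1/(j(K) + Y(102)) = 1/(-214 + 197/102) = 1/(-21631/102) = -102/21631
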